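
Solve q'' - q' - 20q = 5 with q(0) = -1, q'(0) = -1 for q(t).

Characteristic equation r² - r - 20 = 0 factors as (r - 5)(r + 4) = 0, so r = 5, -4.
Hence q_h = C1*exp(5*t) + C2*exp(-4*t).
For the particular solution try q_p = A0. Substituting and matching coefficients of each power of t gives A0 = -1/4, so q_p = -1/4.
General solution: q = -1/4 + C1*exp(5*t) + C2*exp(-4*t).
Apply the initial conditions: q(0) = -1/4 + C1 + C2 = -1 and q'(0) = -4*C2 + 5*C1 = -1. Solving gives C1 = -4/9, C2 = -11/36.

q = -1/4 - 11*exp(-4*t)/36 - 4*exp(5*t)/9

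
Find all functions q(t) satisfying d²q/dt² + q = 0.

q = C1*cos(t) + C2*sin(t)

Characteristic equation r² + 1 = 0 has discriminant (0)² - 4·(1) = -4 < 0, so r = ± i.
Hence q_h = C1*cos(t) + C2*sin(t).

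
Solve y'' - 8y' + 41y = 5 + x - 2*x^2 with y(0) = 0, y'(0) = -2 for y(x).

Characteristic equation r² - 8r + 41 = 0 has discriminant (-8)² - 4·(41) = -100 < 0, so r = 4 ± 5i.
Hence y_h = C1*cos(5*x)*exp(4*x) + C2*exp(4*x)*sin(5*x).
For the particular solution try y_p = A0 + A1*x + A2*x^2. Substituting and matching coefficients of each power of x gives A0 = 8641/68921, A1 = 9/1681, A2 = -2/41, so y_p = 8641/68921 - 2*x^2/41 + 9*x/1681.
General solution: y = 8641/68921 - 2*x^2/41 + 9*x/1681 + C1*cos(5*x)*exp(4*x) + C2*exp(4*x)*sin(5*x).
Apply the initial conditions: y(0) = 8641/68921 + C1 = 0 and y'(0) = 9/1681 + 4*C1 + 5*C2 = -2. Solving gives C1 = -8641/68921, C2 = -103647/344605.

y = 8641/68921 - 2*x**2/41 + 9*x/1681 - 103647*exp(4*x)*sin(5*x)/344605 - 8641*cos(5*x)*exp(4*x)/68921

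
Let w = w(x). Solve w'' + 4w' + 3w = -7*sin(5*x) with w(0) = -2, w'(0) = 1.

Characteristic equation r² + 4r + 3 = 0 factors as (r + 1)(r + 3) = 0, so r = -1, -3.
Hence w_h = C1*exp(-x) + C2*exp(-3*x).
Try w_p = A*cos(5*x) + B*sin(5*x). Substituting and equating the coefficients of cos(5x) and sin(5x) gives A = 35/221, B = 77/442, so w_p = 35*cos(5*x)/221 + 77*sin(5*x)/442.
General solution: w = 35*cos(5*x)/221 + 77*sin(5*x)/442 + C1*exp(-x) + C2*exp(-3*x).
Apply the initial conditions: w(0) = 35/221 + C1 + C2 = -2 and w'(0) = 385/442 - C1 - 3*C2 = 1. Solving gives C1 = -165/52, C2 = 69/68.

w = -165*exp(-x)/52 + 35*cos(5*x)/221 + 69*exp(-3*x)/68 + 77*sin(5*x)/442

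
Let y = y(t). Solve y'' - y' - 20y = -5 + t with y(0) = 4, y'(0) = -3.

y = 101/400 - t/20 + 301*exp(5*t)/225 + 347*exp(-4*t)/144

Characteristic equation r² - r - 20 = 0 factors as (r + 4)(r - 5) = 0, so r = -4, 5.
Hence y_h = C1*exp(-4*t) + C2*exp(5*t).
For the particular solution try y_p = A0 + A1*t. Substituting and matching coefficients of each power of t gives A0 = 101/400, A1 = -1/20, so y_p = 101/400 - t/20.
General solution: y = 101/400 - t/20 + C1*exp(-4*t) + C2*exp(5*t).
Apply the initial conditions: y(0) = 101/400 + C1 + C2 = 4 and y'(0) = -1/20 - 4*C1 + 5*C2 = -3. Solving gives C1 = 347/144, C2 = 301/225.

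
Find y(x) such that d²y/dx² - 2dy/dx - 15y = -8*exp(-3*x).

Characteristic equation r² - 2r - 15 = 0 factors as (r - 5)(r + 3) = 0, so r = 5, -3.
Hence y_h = C1*exp(5*x) + C2*exp(-3*x).
Since exp(-3*x) solves the homogeneous equation (r = -3 is a root of multiplicity 1), multiply the trial by x. Try y_p = A*x*exp(-3*x). Substituting into the equation and dividing by exp(-3*x) gives A = 1, so y_p = x*exp(-3*x).

y = C1*exp(5*x) + C2*exp(-3*x) + x*exp(-3*x)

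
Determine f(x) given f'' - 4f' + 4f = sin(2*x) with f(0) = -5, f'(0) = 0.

Characteristic equation r² - 4r + 4 = 0 has discriminant (-4)² - 4·(4) = 0, so r = 2 is a repeated root.
Hence f_h = (C1 + C2*x)*exp(2*x).
Try f_p = A*cos(2*x) + B*sin(2*x). Substituting and equating the coefficients of cos(2x) and sin(2x) gives A = 1/8, B = 0, so f_p = cos(2*x)/8.
General solution: f = cos(2*x)/8 + C1*exp(2*x) + C2*x*exp(2*x).
Apply the initial conditions: f(0) = 1/8 + C1 = -5 and f'(0) = C2 + 2*C1 = 0. Solving gives C1 = -41/8, C2 = 41/4.

f = -41*exp(2*x)/8 + cos(2*x)/8 + 41*x*exp(2*x)/4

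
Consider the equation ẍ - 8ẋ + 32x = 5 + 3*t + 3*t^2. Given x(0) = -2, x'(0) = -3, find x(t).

x = 95/512 + 3*t**2/32 + 9*t/64 - 1119*cos(4*t)*exp(4*t)/512 + 717*exp(4*t)*sin(4*t)/512

Characteristic equation r² - 8r + 32 = 0 has discriminant (-8)² - 4·(32) = -64 < 0, so r = 4 ± 4i.
Hence x_h = C1*cos(4*t)*exp(4*t) + C2*exp(4*t)*sin(4*t).
For the particular solution try x_p = A0 + A1*t + A2*t^2. Substituting and matching coefficients of each power of t gives A0 = 95/512, A1 = 9/64, A2 = 3/32, so x_p = 95/512 + 3*t^2/32 + 9*t/64.
General solution: x = 95/512 + 3*t^2/32 + 9*t/64 + C1*cos(4*t)*exp(4*t) + C2*exp(4*t)*sin(4*t).
Apply the initial conditions: x(0) = 95/512 + C1 = -2 and x'(0) = 9/64 + 4*C1 + 4*C2 = -3. Solving gives C1 = -1119/512, C2 = 717/512.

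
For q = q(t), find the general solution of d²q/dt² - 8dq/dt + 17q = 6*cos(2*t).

q = -96*sin(2*t)/425 + 78*cos(2*t)/425 + C1*cos(t)*exp(4*t) + C2*exp(4*t)*sin(t)

Characteristic equation r² - 8r + 17 = 0 has discriminant (-8)² - 4·(17) = -4 < 0, so r = 4 ± i.
Hence q_h = C1*cos(t)*exp(4*t) + C2*exp(4*t)*sin(t).
Try q_p = A*cos(2*t) + B*sin(2*t). Substituting and equating the coefficients of cos(2t) and sin(2t) gives A = 78/425, B = -96/425, so q_p = -96*sin(2*t)/425 + 78*cos(2*t)/425.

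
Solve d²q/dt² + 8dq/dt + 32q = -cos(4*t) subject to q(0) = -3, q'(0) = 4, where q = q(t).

Characteristic equation r² + 8r + 32 = 0 has discriminant (8)² - 4·(32) = -64 < 0, so r = -4 ± 4i.
Hence q_h = C1*cos(4*t)*exp(-4*t) + C2*exp(-4*t)*sin(4*t).
Try q_p = A*cos(4*t) + B*sin(4*t). Substituting and equating the coefficients of cos(4t) and sin(4t) gives A = -1/80, B = -1/40, so q_p = -sin(4*t)/40 - cos(4*t)/80.
General solution: q = -sin(4*t)/40 - cos(4*t)/80 + C1*cos(4*t)*exp(-4*t) + C2*exp(-4*t)*sin(4*t).
Apply the initial conditions: q(0) = -1/80 + C1 = -3 and q'(0) = -1/10 - 4*C1 + 4*C2 = 4. Solving gives C1 = -239/80, C2 = -157/80.

q = -sin(4*t)/40 - cos(4*t)/80 - 239*cos(4*t)*exp(-4*t)/80 - 157*exp(-4*t)*sin(4*t)/80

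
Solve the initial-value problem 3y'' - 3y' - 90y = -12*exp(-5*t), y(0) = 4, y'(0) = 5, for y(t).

y = 213*exp(-5*t)/121 + 271*exp(6*t)/121 + 4*t*exp(-5*t)/11

Divide through by 3: y'' - y' - 30y = -4*exp(-5*t).
Characteristic equation r² - r - 30 = 0 factors as (r - 6)(r + 5) = 0, so r = 6, -5.
Hence y_h = C1*exp(6*t) + C2*exp(-5*t).
Since exp(-5*t) solves the homogeneous equation (r = -5 is a root of multiplicity 1), multiply the trial by t. Try y_p = A*t*exp(-5*t). Substituting into the equation and dividing by exp(-5*t) gives A = 4/11, so y_p = 4*t*exp(-5*t)/11.
General solution: y = C1*exp(6*t) + C2*exp(-5*t) + 4*t*exp(-5*t)/11.
Apply the initial conditions: y(0) = C1 + C2 = 4 and y'(0) = 4/11 - 5*C2 + 6*C1 = 5. Solving gives C1 = 271/121, C2 = 213/121.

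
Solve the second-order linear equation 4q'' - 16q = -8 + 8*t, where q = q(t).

q = 1/2 - t/2 + C1*exp(-2*t) + C2*exp(2*t)

Divide through by 4: q'' - 4q = -2 + 2*t.
Characteristic equation r² - 4 = 0 factors as (r + 2)(r - 2) = 0, so r = -2, 2.
Hence q_h = C1*exp(-2*t) + C2*exp(2*t).
For the particular solution try q_p = A0 + A1*t. Substituting and matching coefficients of each power of t gives A0 = 1/2, A1 = -1/2, so q_p = 1/2 - t/2.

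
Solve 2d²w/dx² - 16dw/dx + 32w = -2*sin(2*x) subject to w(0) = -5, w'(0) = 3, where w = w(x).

w = -124*exp(4*x)/25 - 3*sin(2*x)/100 - cos(2*x)/25 + 229*x*exp(4*x)/10

Divide through by 2: w'' - 8w' + 16w = -sin(2*x).
Characteristic equation r² - 8r + 16 = 0 has discriminant (-8)² - 4·(16) = 0, so r = 4 is a repeated root.
Hence w_h = (C1 + C2*x)*exp(4*x).
Try w_p = A*cos(2*x) + B*sin(2*x). Substituting and equating the coefficients of cos(2x) and sin(2x) gives A = -1/25, B = -3/100, so w_p = -3*sin(2*x)/100 - cos(2*x)/25.
General solution: w = -3*sin(2*x)/100 - cos(2*x)/25 + C1*exp(4*x) + C2*x*exp(4*x).
Apply the initial conditions: w(0) = -1/25 + C1 = -5 and w'(0) = -3/50 + C2 + 4*C1 = 3. Solving gives C1 = -124/25, C2 = 229/10.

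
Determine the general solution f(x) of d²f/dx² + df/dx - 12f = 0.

Characteristic equation r² + r - 12 = 0 factors as (r - 3)(r + 4) = 0, so r = 3, -4.
Hence f_h = C1*exp(3*x) + C2*exp(-4*x).

f = C1*exp(3*x) + C2*exp(-4*x)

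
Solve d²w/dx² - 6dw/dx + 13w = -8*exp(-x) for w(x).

w = -2*exp(-x)/5 + C1*cos(2*x)*exp(3*x) + C2*exp(3*x)*sin(2*x)

Characteristic equation r² - 6r + 13 = 0 has discriminant (-6)² - 4·(13) = -16 < 0, so r = 3 ± 2i.
Hence w_h = C1*cos(2*x)*exp(3*x) + C2*exp(3*x)*sin(2*x).
Try w_p = A*exp(-x). Substituting into the equation and dividing by exp(-x) gives A = -2/5, so w_p = -2*exp(-x)/5.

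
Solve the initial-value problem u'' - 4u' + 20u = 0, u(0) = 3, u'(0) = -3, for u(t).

u = 3*cos(4*t)*exp(2*t) - 9*exp(2*t)*sin(4*t)/4

Characteristic equation r² - 4r + 20 = 0 has discriminant (-4)² - 4·(20) = -64 < 0, so r = 2 ± 4i.
Hence u_h = C1*cos(4*t)*exp(2*t) + C2*exp(2*t)*sin(4*t).
Apply the initial conditions: u(0) = C1 = 3 and u'(0) = 2*C1 + 4*C2 = -3. Solving gives C1 = 3, C2 = -9/4.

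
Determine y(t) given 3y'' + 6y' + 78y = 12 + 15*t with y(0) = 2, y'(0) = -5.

y = 47/338 + 5*t/26 - 563*exp(-t)*sin(5*t)/845 + 629*cos(5*t)*exp(-t)/338

Divide through by 3: y'' + 2y' + 26y = 4 + 5*t.
Characteristic equation r² + 2r + 26 = 0 has discriminant (2)² - 4·(26) = -100 < 0, so r = -1 ± 5i.
Hence y_h = C1*cos(5*t)*exp(-t) + C2*exp(-t)*sin(5*t).
For the particular solution try y_p = A0 + A1*t. Substituting and matching coefficients of each power of t gives A0 = 47/338, A1 = 5/26, so y_p = 47/338 + 5*t/26.
General solution: y = 47/338 + 5*t/26 + C1*cos(5*t)*exp(-t) + C2*exp(-t)*sin(5*t).
Apply the initial conditions: y(0) = 47/338 + C1 = 2 and y'(0) = 5/26 - C1 + 5*C2 = -5. Solving gives C1 = 629/338, C2 = -563/845.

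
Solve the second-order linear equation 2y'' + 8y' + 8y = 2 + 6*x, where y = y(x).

y = -1/2 + 3*x/4 + C1*exp(-2*x) + C2*x*exp(-2*x)

Divide through by 2: y'' + 4y' + 4y = 1 + 3*x.
Characteristic equation r² + 4r + 4 = 0 has discriminant (4)² - 4·(4) = 0, so r = -2 is a repeated root.
Hence y_h = (C1 + C2*x)*exp(-2*x).
For the particular solution try y_p = A0 + A1*x. Substituting and matching coefficients of each power of x gives A0 = -1/2, A1 = 3/4, so y_p = -1/2 + 3*x/4.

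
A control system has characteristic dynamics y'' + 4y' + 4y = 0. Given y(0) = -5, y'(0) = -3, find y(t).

Characteristic equation r² + 4r + 4 = 0 has discriminant (4)² - 4·(4) = 0, so r = -2 is a repeated root.
Hence y_h = (C1 + C2*t)*exp(-2*t).
Apply the initial conditions: y(0) = C1 = -5 and y'(0) = C2 - 2*C1 = -3. Solving gives C1 = -5, C2 = -13.

y = -5*exp(-2*t) - 13*t*exp(-2*t)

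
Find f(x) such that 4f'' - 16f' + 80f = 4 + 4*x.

Divide through by 4: f'' - 4f' + 20f = 1 + x.
Characteristic equation r² - 4r + 20 = 0 has discriminant (-4)² - 4·(20) = -64 < 0, so r = 2 ± 4i.
Hence f_h = C1*cos(4*x)*exp(2*x) + C2*exp(2*x)*sin(4*x).
For the particular solution try f_p = A0 + A1*x. Substituting and matching coefficients of each power of x gives A0 = 3/50, A1 = 1/20, so f_p = 3/50 + x/20.

f = 3/50 + x/20 + C1*cos(4*x)*exp(2*x) + C2*exp(2*x)*sin(4*x)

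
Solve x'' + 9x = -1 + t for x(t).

x = -1/9 + t/9 + C1*cos(3*t) + C2*sin(3*t)

Characteristic equation r² + 9 = 0 has discriminant (0)² - 4·(9) = -36 < 0, so r = ± 3i.
Hence x_h = C1*cos(3*t) + C2*sin(3*t).
For the particular solution try x_p = A0 + A1*t. Substituting and matching coefficients of each power of t gives A0 = -1/9, A1 = 1/9, so x_p = -1/9 + t/9.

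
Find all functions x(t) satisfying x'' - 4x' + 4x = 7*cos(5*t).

Characteristic equation r² - 4r + 4 = 0 has discriminant (-4)² - 4·(4) = 0, so r = 2 is a repeated root.
Hence x_h = (C1 + C2*t)*exp(2*t).
Try x_p = A*cos(5*t) + B*sin(5*t). Substituting and equating the coefficients of cos(5t) and sin(5t) gives A = -147/841, B = -140/841, so x_p = -147*cos(5*t)/841 - 140*sin(5*t)/841.

x = -147*cos(5*t)/841 - 140*sin(5*t)/841 + C1*exp(2*t) + C2*t*exp(2*t)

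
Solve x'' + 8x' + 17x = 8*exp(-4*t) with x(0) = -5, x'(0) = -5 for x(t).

Characteristic equation r² + 8r + 17 = 0 has discriminant (8)² - 4·(17) = -4 < 0, so r = -4 ± i.
Hence x_h = C1*cos(t)*exp(-4*t) + C2*exp(-4*t)*sin(t).
Try x_p = A*exp(-4*t). Substituting into the equation and dividing by exp(-4*t) gives A = 8, so x_p = 8*exp(-4*t).
General solution: x = 8*exp(-4*t) + C1*cos(t)*exp(-4*t) + C2*exp(-4*t)*sin(t).
Apply the initial conditions: x(0) = 8 + C1 = -5 and x'(0) = -32 + C2 - 4*C1 = -5. Solving gives C1 = -13, C2 = -25.

x = 8*exp(-4*t) - 25*exp(-4*t)*sin(t) - 13*cos(t)*exp(-4*t)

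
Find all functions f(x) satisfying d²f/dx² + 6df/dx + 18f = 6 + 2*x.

f = 8/27 + x/9 + C1*cos(3*x)*exp(-3*x) + C2*exp(-3*x)*sin(3*x)

Characteristic equation r² + 6r + 18 = 0 has discriminant (6)² - 4·(18) = -36 < 0, so r = -3 ± 3i.
Hence f_h = C1*cos(3*x)*exp(-3*x) + C2*exp(-3*x)*sin(3*x).
For the particular solution try f_p = A0 + A1*x. Substituting and matching coefficients of each power of x gives A0 = 8/27, A1 = 1/9, so f_p = 8/27 + x/9.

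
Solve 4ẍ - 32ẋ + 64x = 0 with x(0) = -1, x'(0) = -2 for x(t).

Divide through by 4: x'' - 8x' + 16x = 0.
Characteristic equation r² - 8r + 16 = 0 has discriminant (-8)² - 4·(16) = 0, so r = 4 is a repeated root.
Hence x_h = (C1 + C2*t)*exp(4*t).
Apply the initial conditions: x(0) = C1 = -1 and x'(0) = C2 + 4*C1 = -2. Solving gives C1 = -1, C2 = 2.

x = -exp(4*t) + 2*t*exp(4*t)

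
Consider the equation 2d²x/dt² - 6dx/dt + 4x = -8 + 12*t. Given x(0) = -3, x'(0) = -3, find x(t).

x = 5/2 - 5*exp(t) + 3*t - exp(2*t)/2

Divide through by 2: x'' - 3x' + 2x = -4 + 6*t.
Characteristic equation r² - 3r + 2 = 0 factors as (r - 1)(r - 2) = 0, so r = 1, 2.
Hence x_h = C1*exp(t) + C2*exp(2*t).
For the particular solution try x_p = A0 + A1*t. Substituting and matching coefficients of each power of t gives A0 = 5/2, A1 = 3, so x_p = 5/2 + 3*t.
General solution: x = 5/2 + 3*t + C1*exp(t) + C2*exp(2*t).
Apply the initial conditions: x(0) = 5/2 + C1 + C2 = -3 and x'(0) = 3 + C1 + 2*C2 = -3. Solving gives C1 = -5, C2 = -1/2.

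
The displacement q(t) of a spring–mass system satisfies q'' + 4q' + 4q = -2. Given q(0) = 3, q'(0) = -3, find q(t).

q = -1/2 + 7*exp(-2*t)/2 + 4*t*exp(-2*t)

Characteristic equation r² + 4r + 4 = 0 has discriminant (4)² - 4·(4) = 0, so r = -2 is a repeated root.
Hence q_h = (C1 + C2*t)*exp(-2*t).
For the particular solution try q_p = A0. Substituting and matching coefficients of each power of t gives A0 = -1/2, so q_p = -1/2.
General solution: q = -1/2 + C1*exp(-2*t) + C2*t*exp(-2*t).
Apply the initial conditions: q(0) = -1/2 + C1 = 3 and q'(0) = C2 - 2*C1 = -3. Solving gives C1 = 7/2, C2 = 4.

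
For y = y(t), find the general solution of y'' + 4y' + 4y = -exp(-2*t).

Characteristic equation r² + 4r + 4 = 0 has discriminant (4)² - 4·(4) = 0, so r = -2 is a repeated root.
Hence y_h = (C1 + C2*t)*exp(-2*t).
Since exp(-2*t) solves the homogeneous equation (r = -2 is a root of multiplicity 2), multiply the trial by t^2. Try y_p = A*t^2*exp(-2*t). Substituting into the equation and dividing by exp(-2*t) gives A = -1/2, so y_p = -t^2*exp(-2*t)/2.

y = C1*exp(-2*t) - t**2*exp(-2*t)/2 + C2*t*exp(-2*t)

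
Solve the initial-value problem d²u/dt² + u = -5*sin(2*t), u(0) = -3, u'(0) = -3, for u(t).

Characteristic equation r² + 1 = 0 has discriminant (0)² - 4·(1) = -4 < 0, so r = ± i.
Hence u_h = C1*cos(t) + C2*sin(t).
Try u_p = A*cos(2*t) + B*sin(2*t). Substituting and equating the coefficients of cos(2t) and sin(2t) gives A = 0, B = 5/3, so u_p = 5*sin(2*t)/3.
General solution: u = 5*sin(2*t)/3 + C1*cos(t) + C2*sin(t).
Apply the initial conditions: u(0) = C1 = -3 and u'(0) = 10/3 + C2 = -3. Solving gives C1 = -3, C2 = -19/3.

u = -3*cos(t) - 19*sin(t)/3 + 5*sin(2*t)/3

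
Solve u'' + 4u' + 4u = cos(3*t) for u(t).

u = -5*cos(3*t)/169 + 12*sin(3*t)/169 + C1*exp(-2*t) + C2*t*exp(-2*t)

Characteristic equation r² + 4r + 4 = 0 has discriminant (4)² - 4·(4) = 0, so r = -2 is a repeated root.
Hence u_h = (C1 + C2*t)*exp(-2*t).
Try u_p = A*cos(3*t) + B*sin(3*t). Substituting and equating the coefficients of cos(3t) and sin(3t) gives A = -5/169, B = 12/169, so u_p = -5*cos(3*t)/169 + 12*sin(3*t)/169.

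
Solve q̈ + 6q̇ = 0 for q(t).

Characteristic equation r² + 6r = 0 factors as (r + 6)r = 0, so r = -6, 0.
Hence q_h = C1*exp(-6*t) + C2.

q = C2 + C1*exp(-6*t)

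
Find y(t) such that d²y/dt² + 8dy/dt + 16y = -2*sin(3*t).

Characteristic equation r² + 8r + 16 = 0 has discriminant (8)² - 4·(16) = 0, so r = -4 is a repeated root.
Hence y_h = (C1 + C2*t)*exp(-4*t).
Try y_p = A*cos(3*t) + B*sin(3*t). Substituting and equating the coefficients of cos(3t) and sin(3t) gives A = 48/625, B = -14/625, so y_p = -14*sin(3*t)/625 + 48*cos(3*t)/625.

y = -14*sin(3*t)/625 + 48*cos(3*t)/625 + C1*exp(-4*t) + C2*t*exp(-4*t)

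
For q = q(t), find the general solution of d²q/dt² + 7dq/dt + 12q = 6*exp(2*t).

q = exp(2*t)/5 + C1*exp(-3*t) + C2*exp(-4*t)

Characteristic equation r² + 7r + 12 = 0 factors as (r + 3)(r + 4) = 0, so r = -3, -4.
Hence q_h = C1*exp(-3*t) + C2*exp(-4*t).
Try q_p = A*exp(2*t). Substituting into the equation and dividing by exp(2*t) gives A = 1/5, so q_p = exp(2*t)/5.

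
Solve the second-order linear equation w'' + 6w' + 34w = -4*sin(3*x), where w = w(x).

Characteristic equation r² + 6r + 34 = 0 has discriminant (6)² - 4·(34) = -100 < 0, so r = -3 ± 5i.
Hence w_h = C1*cos(5*x)*exp(-3*x) + C2*exp(-3*x)*sin(5*x).
Try w_p = A*cos(3*x) + B*sin(3*x). Substituting and equating the coefficients of cos(3x) and sin(3x) gives A = 72/949, B = -100/949, so w_p = -100*sin(3*x)/949 + 72*cos(3*x)/949.

w = -100*sin(3*x)/949 + 72*cos(3*x)/949 + C1*cos(5*x)*exp(-3*x) + C2*exp(-3*x)*sin(5*x)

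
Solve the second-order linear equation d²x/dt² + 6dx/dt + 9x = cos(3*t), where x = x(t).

Characteristic equation r² + 6r + 9 = 0 has discriminant (6)² - 4·(9) = 0, so r = -3 is a repeated root.
Hence x_h = (C1 + C2*t)*exp(-3*t).
Try x_p = A*cos(3*t) + B*sin(3*t). Substituting and equating the coefficients of cos(3t) and sin(3t) gives A = 0, B = 1/18, so x_p = sin(3*t)/18.

x = sin(3*t)/18 + C1*exp(-3*t) + C2*t*exp(-3*t)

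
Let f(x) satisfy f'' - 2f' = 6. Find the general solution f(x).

Characteristic equation r² - 2r = 0 factors as (r - 2)r = 0, so r = 2, 0.
Hence f_h = C1*exp(2*x) + C2.
Since 1 solves the homogeneous equation (r = 0 is a root of multiplicity 1), multiply the trial by x. Try f_p = A*x. Substituting into the equation and dividing by 1 gives A = -3, so f_p = -3*x.

f = C2 - 3*x + C1*exp(2*x)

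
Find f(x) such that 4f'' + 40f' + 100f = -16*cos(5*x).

f = -2*sin(5*x)/25 + C1*exp(-5*x) + C2*x*exp(-5*x)

Divide through by 4: f'' + 10f' + 25f = -4*cos(5*x).
Characteristic equation r² + 10r + 25 = 0 has discriminant (10)² - 4·(25) = 0, so r = -5 is a repeated root.
Hence f_h = (C1 + C2*x)*exp(-5*x).
Try f_p = A*cos(5*x) + B*sin(5*x). Substituting and equating the coefficients of cos(5x) and sin(5x) gives A = 0, B = -2/25, so f_p = -2*sin(5*x)/25.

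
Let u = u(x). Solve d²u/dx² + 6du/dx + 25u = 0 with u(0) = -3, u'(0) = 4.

Characteristic equation r² + 6r + 25 = 0 has discriminant (6)² - 4·(25) = -64 < 0, so r = -3 ± 4i.
Hence u_h = C1*cos(4*x)*exp(-3*x) + C2*exp(-3*x)*sin(4*x).
Apply the initial conditions: u(0) = C1 = -3 and u'(0) = -3*C1 + 4*C2 = 4. Solving gives C1 = -3, C2 = -5/4.

u = -3*cos(4*x)*exp(-3*x) - 5*exp(-3*x)*sin(4*x)/4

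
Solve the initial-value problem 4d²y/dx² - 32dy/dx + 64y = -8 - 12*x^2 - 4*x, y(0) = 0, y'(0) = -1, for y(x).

y = -29/128 - 3*x**2/16 - x/4 + 29*exp(4*x)/128 - 53*x*exp(4*x)/32

Divide through by 4: y'' - 8y' + 16y = -2 - x - 3*x^2.
Characteristic equation r² - 8r + 16 = 0 has discriminant (-8)² - 4·(16) = 0, so r = 4 is a repeated root.
Hence y_h = (C1 + C2*x)*exp(4*x).
For the particular solution try y_p = A0 + A1*x + A2*x^2. Substituting and matching coefficients of each power of x gives A0 = -29/128, A1 = -1/4, A2 = -3/16, so y_p = -29/128 - 3*x^2/16 - x/4.
General solution: y = -29/128 - 3*x^2/16 - x/4 + C1*exp(4*x) + C2*x*exp(4*x).
Apply the initial conditions: y(0) = -29/128 + C1 = 0 and y'(0) = -1/4 + C2 + 4*C1 = -1. Solving gives C1 = 29/128, C2 = -53/32.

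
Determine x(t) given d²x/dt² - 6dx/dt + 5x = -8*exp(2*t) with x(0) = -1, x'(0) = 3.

x = -4*exp(t) + exp(5*t)/3 + 8*exp(2*t)/3

Characteristic equation r² - 6r + 5 = 0 factors as (r - 1)(r - 5) = 0, so r = 1, 5.
Hence x_h = C1*exp(t) + C2*exp(5*t).
Try x_p = A*exp(2*t). Substituting into the equation and dividing by exp(2*t) gives A = 8/3, so x_p = 8*exp(2*t)/3.
General solution: x = 8*exp(2*t)/3 + C1*exp(t) + C2*exp(5*t).
Apply the initial conditions: x(0) = 8/3 + C1 + C2 = -1 and x'(0) = 16/3 + C1 + 5*C2 = 3. Solving gives C1 = -4, C2 = 1/3.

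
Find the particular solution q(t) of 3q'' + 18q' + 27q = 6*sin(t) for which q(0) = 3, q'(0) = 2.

q = -3*cos(t)/25 + 4*sin(t)/25 + 78*exp(-3*t)/25 + 56*t*exp(-3*t)/5

Divide through by 3: q'' + 6q' + 9q = 2*sin(t).
Characteristic equation r² + 6r + 9 = 0 has discriminant (6)² - 4·(9) = 0, so r = -3 is a repeated root.
Hence q_h = (C1 + C2*t)*exp(-3*t).
Try q_p = A*cos(t) + B*sin(t). Substituting and equating the coefficients of cos(t) and sin(t) gives A = -3/25, B = 4/25, so q_p = -3*cos(t)/25 + 4*sin(t)/25.
General solution: q = -3*cos(t)/25 + 4*sin(t)/25 + C1*exp(-3*t) + C2*t*exp(-3*t).
Apply the initial conditions: q(0) = -3/25 + C1 = 3 and q'(0) = 4/25 + C2 - 3*C1 = 2. Solving gives C1 = 78/25, C2 = 56/5.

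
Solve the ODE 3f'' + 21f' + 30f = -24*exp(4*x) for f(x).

f = -4*exp(4*x)/27 + C1*exp(-5*x) + C2*exp(-2*x)

Divide through by 3: f'' + 7f' + 10f = -8*exp(4*x).
Characteristic equation r² + 7r + 10 = 0 factors as (r + 5)(r + 2) = 0, so r = -5, -2.
Hence f_h = C1*exp(-5*x) + C2*exp(-2*x).
Try f_p = A*exp(4*x). Substituting into the equation and dividing by exp(4*x) gives A = -4/27, so f_p = -4*exp(4*x)/27.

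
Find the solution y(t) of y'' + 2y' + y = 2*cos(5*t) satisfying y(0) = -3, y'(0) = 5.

y = -495*exp(-t)/169 - 12*cos(5*t)/169 + 5*sin(5*t)/169 + 25*t*exp(-t)/13

Characteristic equation r² + 2r + 1 = 0 has discriminant (2)² - 4·(1) = 0, so r = -1 is a repeated root.
Hence y_h = (C1 + C2*t)*exp(-t).
Try y_p = A*cos(5*t) + B*sin(5*t). Substituting and equating the coefficients of cos(5t) and sin(5t) gives A = -12/169, B = 5/169, so y_p = -12*cos(5*t)/169 + 5*sin(5*t)/169.
General solution: y = -12*cos(5*t)/169 + 5*sin(5*t)/169 + C1*exp(-t) + C2*t*exp(-t).
Apply the initial conditions: y(0) = -12/169 + C1 = -3 and y'(0) = 25/169 + C2 - C1 = 5. Solving gives C1 = -495/169, C2 = 25/13.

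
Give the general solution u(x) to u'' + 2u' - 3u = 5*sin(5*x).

Characteristic equation r² + 2r - 3 = 0 factors as (r + 3)(r - 1) = 0, so r = -3, 1.
Hence u_h = C1*exp(-3*x) + C2*exp(x).
Try u_p = A*cos(5*x) + B*sin(5*x). Substituting and equating the coefficients of cos(5x) and sin(5x) gives A = -25/442, B = -35/221, so u_p = -35*sin(5*x)/221 - 25*cos(5*x)/442.

u = -35*sin(5*x)/221 - 25*cos(5*x)/442 + C1*exp(-3*x) + C2*exp(x)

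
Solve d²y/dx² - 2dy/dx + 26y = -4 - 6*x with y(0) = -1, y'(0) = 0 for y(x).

Characteristic equation r² - 2r + 26 = 0 has discriminant (-2)² - 4·(26) = -100 < 0, so r = 1 ± 5i.
Hence y_h = C1*cos(5*x)*exp(x) + C2*exp(x)*sin(5*x).
For the particular solution try y_p = A0 + A1*x. Substituting and matching coefficients of each power of x gives A0 = -29/169, A1 = -3/13, so y_p = -29/169 - 3*x/13.
General solution: y = -29/169 - 3*x/13 + C1*cos(5*x)*exp(x) + C2*exp(x)*sin(5*x).
Apply the initial conditions: y(0) = -29/169 + C1 = -1 and y'(0) = -3/13 + C1 + 5*C2 = 0. Solving gives C1 = -140/169, C2 = 179/845.

y = -29/169 - 3*x/13 - 140*cos(5*x)*exp(x)/169 + 179*exp(x)*sin(5*x)/845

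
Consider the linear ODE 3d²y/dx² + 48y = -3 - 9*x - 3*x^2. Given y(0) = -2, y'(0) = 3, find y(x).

y = -7/128 - 249*cos(4*x)/128 - 3*x/16 - x**2/16 + 51*sin(4*x)/64

Divide through by 3: y'' + 16y = -1 - x^2 - 3*x.
Characteristic equation r² + 16 = 0 has discriminant (0)² - 4·(16) = -64 < 0, so r = ± 4i.
Hence y_h = C1*cos(4*x) + C2*sin(4*x).
For the particular solution try y_p = A0 + A1*x + A2*x^2. Substituting and matching coefficients of each power of x gives A0 = -7/128, A1 = -3/16, A2 = -1/16, so y_p = -7/128 - 3*x/16 - x^2/16.
General solution: y = -7/128 - 3*x/16 - x^2/16 + C1*cos(4*x) + C2*sin(4*x).
Apply the initial conditions: y(0) = -7/128 + C1 = -2 and y'(0) = -3/16 + 4*C2 = 3. Solving gives C1 = -249/128, C2 = 51/64.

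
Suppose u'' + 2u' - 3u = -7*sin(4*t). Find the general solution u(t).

Characteristic equation r² + 2r - 3 = 0 factors as (r + 3)(r - 1) = 0, so r = -3, 1.
Hence u_h = C1*exp(-3*t) + C2*exp(t).
Try u_p = A*cos(4*t) + B*sin(4*t). Substituting and equating the coefficients of cos(4t) and sin(4t) gives A = 56/425, B = 133/425, so u_p = 56*cos(4*t)/425 + 133*sin(4*t)/425.

u = 56*cos(4*t)/425 + 133*sin(4*t)/425 + C1*exp(-3*t) + C2*exp(t)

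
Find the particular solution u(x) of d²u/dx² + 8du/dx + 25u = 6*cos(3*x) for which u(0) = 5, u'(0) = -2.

Characteristic equation r² + 8r + 25 = 0 has discriminant (8)² - 4·(25) = -36 < 0, so r = -4 ± 3i.
Hence u_h = C1*cos(3*x)*exp(-4*x) + C2*exp(-4*x)*sin(3*x).
Try u_p = A*cos(3*x) + B*sin(3*x). Substituting and equating the coefficients of cos(3x) and sin(3x) gives A = 3/26, B = 9/52, so u_p = 3*cos(3*x)/26 + 9*sin(3*x)/52.
General solution: u = 3*cos(3*x)/26 + 9*sin(3*x)/52 + C1*cos(3*x)*exp(-4*x) + C2*exp(-4*x)*sin(3*x).
Apply the initial conditions: u(0) = 3/26 + C1 = 5 and u'(0) = 27/52 - 4*C1 + 3*C2 = -2. Solving gives C1 = 127/26, C2 = 295/52.

u = 3*cos(3*x)/26 + 9*sin(3*x)/52 + 127*cos(3*x)*exp(-4*x)/26 + 295*exp(-4*x)*sin(3*x)/52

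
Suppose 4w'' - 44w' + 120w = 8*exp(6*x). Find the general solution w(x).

Divide through by 4: w'' - 11w' + 30w = 2*exp(6*x).
Characteristic equation r² - 11r + 30 = 0 factors as (r - 6)(r - 5) = 0, so r = 6, 5.
Hence w_h = C1*exp(6*x) + C2*exp(5*x).
Since exp(6*x) solves the homogeneous equation (r = 6 is a root of multiplicity 1), multiply the trial by x. Try w_p = A*x*exp(6*x). Substituting into the equation and dividing by exp(6*x) gives A = 2, so w_p = 2*x*exp(6*x).

w = C1*exp(6*x) + C2*exp(5*x) + 2*x*exp(6*x)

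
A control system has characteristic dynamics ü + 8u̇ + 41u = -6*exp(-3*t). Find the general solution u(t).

u = -3*exp(-3*t)/13 + C1*cos(5*t)*exp(-4*t) + C2*exp(-4*t)*sin(5*t)

Characteristic equation r² + 8r + 41 = 0 has discriminant (8)² - 4·(41) = -100 < 0, so r = -4 ± 5i.
Hence u_h = C1*cos(5*t)*exp(-4*t) + C2*exp(-4*t)*sin(5*t).
Try u_p = A*exp(-3*t). Substituting into the equation and dividing by exp(-3*t) gives A = -3/13, so u_p = -3*exp(-3*t)/13.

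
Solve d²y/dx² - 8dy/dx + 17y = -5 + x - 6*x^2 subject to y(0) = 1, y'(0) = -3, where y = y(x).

Characteristic equation r² - 8r + 17 = 0 has discriminant (-8)² - 4·(17) = -4 < 0, so r = 4 ± i.
Hence y_h = C1*cos(x)*exp(4*x) + C2*exp(4*x)*sin(x).
For the particular solution try y_p = A0 + A1*x + A2*x^2. Substituting and matching coefficients of each power of x gives A0 = -1873/4913, A1 = -79/289, A2 = -6/17, so y_p = -1873/4913 - 79*x/289 - 6*x^2/17.
General solution: y = -1873/4913 - 79*x/289 - 6*x^2/17 + C1*cos(x)*exp(4*x) + C2*exp(4*x)*sin(x).
Apply the initial conditions: y(0) = -1873/4913 + C1 = 1 and y'(0) = -79/289 + C2 + 4*C1 = -3. Solving gives C1 = 6786/4913, C2 = -40540/4913.

y = -1873/4913 - 79*x/289 - 6*x**2/17 - 40540*exp(4*x)*sin(x)/4913 + 6786*cos(x)*exp(4*x)/4913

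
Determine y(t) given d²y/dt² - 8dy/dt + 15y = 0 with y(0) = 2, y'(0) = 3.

Characteristic equation r² - 8r + 15 = 0 factors as (r - 3)(r - 5) = 0, so r = 3, 5.
Hence y_h = C1*exp(3*t) + C2*exp(5*t).
Apply the initial conditions: y(0) = C1 + C2 = 2 and y'(0) = 3*C1 + 5*C2 = 3. Solving gives C1 = 7/2, C2 = -3/2.

y = -3*exp(5*t)/2 + 7*exp(3*t)/2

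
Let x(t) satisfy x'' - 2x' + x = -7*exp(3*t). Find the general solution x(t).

x = -7*exp(3*t)/4 + C1*exp(t) + C2*t*exp(t)

Characteristic equation r² - 2r + 1 = 0 has discriminant (-2)² - 4·(1) = 0, so r = 1 is a repeated root.
Hence x_h = (C1 + C2*t)*exp(t).
Try x_p = A*exp(3*t). Substituting into the equation and dividing by exp(3*t) gives A = -7/4, so x_p = -7*exp(3*t)/4.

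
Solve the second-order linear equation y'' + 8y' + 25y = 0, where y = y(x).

y = C1*cos(3*x)*exp(-4*x) + C2*exp(-4*x)*sin(3*x)

Characteristic equation r² + 8r + 25 = 0 has discriminant (8)² - 4·(25) = -36 < 0, so r = -4 ± 3i.
Hence y_h = C1*cos(3*x)*exp(-4*x) + C2*exp(-4*x)*sin(3*x).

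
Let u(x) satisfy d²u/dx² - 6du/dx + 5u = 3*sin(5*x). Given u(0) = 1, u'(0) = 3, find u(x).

Characteristic equation r² - 6r + 5 = 0 factors as (r - 5)(r - 1) = 0, so r = 5, 1.
Hence u_h = C1*exp(5*x) + C2*exp(x).
Try u_p = A*cos(5*x) + B*sin(5*x). Substituting and equating the coefficients of cos(5x) and sin(5x) gives A = 9/130, B = -3/65, so u_p = -3*sin(5*x)/65 + 9*cos(5*x)/130.
General solution: u = -3*sin(5*x)/65 + 9*cos(5*x)/130 + C1*exp(5*x) + C2*exp(x).
Apply the initial conditions: u(0) = 9/130 + C1 + C2 = 1 and u'(0) = -3/13 + C2 + 5*C1 = 3. Solving gives C1 = 23/40, C2 = 37/104.

u = -3*sin(5*x)/65 + 9*cos(5*x)/130 + 23*exp(5*x)/40 + 37*exp(x)/104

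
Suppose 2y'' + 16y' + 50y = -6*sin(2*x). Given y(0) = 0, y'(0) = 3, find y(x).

Divide through by 2: y'' + 8y' + 25y = -3*sin(2*x).
Characteristic equation r² + 8r + 25 = 0 has discriminant (8)² - 4·(25) = -36 < 0, so r = -4 ± 3i.
Hence y_h = C1*cos(3*x)*exp(-4*x) + C2*exp(-4*x)*sin(3*x).
Try y_p = A*cos(2*x) + B*sin(2*x). Substituting and equating the coefficients of cos(2x) and sin(2x) gives A = 48/697, B = -63/697, so y_p = -63*sin(2*x)/697 + 48*cos(2*x)/697.
General solution: y = -63*sin(2*x)/697 + 48*cos(2*x)/697 + C1*cos(3*x)*exp(-4*x) + C2*exp(-4*x)*sin(3*x).
Apply the initial conditions: y(0) = 48/697 + C1 = 0 and y'(0) = -126/697 - 4*C1 + 3*C2 = 3. Solving gives C1 = -48/697, C2 = 675/697.

y = -63*sin(2*x)/697 + 48*cos(2*x)/697 - 48*cos(3*x)*exp(-4*x)/697 + 675*exp(-4*x)*sin(3*x)/697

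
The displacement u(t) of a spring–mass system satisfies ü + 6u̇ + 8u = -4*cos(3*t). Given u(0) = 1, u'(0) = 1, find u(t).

Characteristic equation r² + 6r + 8 = 0 factors as (r + 2)(r + 4) = 0, so r = -2, -4.
Hence u_h = C1*exp(-2*t) + C2*exp(-4*t).
Try u_p = A*cos(3*t) + B*sin(3*t). Substituting and equating the coefficients of cos(3t) and sin(3t) gives A = 4/325, B = -72/325, so u_p = -72*sin(3*t)/325 + 4*cos(3*t)/325.
General solution: u = -72*sin(3*t)/325 + 4*cos(3*t)/325 + C1*exp(-2*t) + C2*exp(-4*t).
Apply the initial conditions: u(0) = 4/325 + C1 + C2 = 1 and u'(0) = -216/325 - 4*C2 - 2*C1 = 1. Solving gives C1 = 73/26, C2 = -91/50.

u = -91*exp(-4*t)/50 - 72*sin(3*t)/325 + 4*cos(3*t)/325 + 73*exp(-2*t)/26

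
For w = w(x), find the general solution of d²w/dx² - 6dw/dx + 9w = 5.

Characteristic equation r² - 6r + 9 = 0 has discriminant (-6)² - 4·(9) = 0, so r = 3 is a repeated root.
Hence w_h = (C1 + C2*x)*exp(3*x).
For the particular solution try w_p = A0. Substituting and matching coefficients of each power of x gives A0 = 5/9, so w_p = 5/9.

w = 5/9 + C1*exp(3*x) + C2*x*exp(3*x)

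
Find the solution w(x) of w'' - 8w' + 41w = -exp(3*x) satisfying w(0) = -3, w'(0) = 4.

Characteristic equation r² - 8r + 41 = 0 has discriminant (-8)² - 4·(41) = -100 < 0, so r = 4 ± 5i.
Hence w_h = C1*cos(5*x)*exp(4*x) + C2*exp(4*x)*sin(5*x).
Try w_p = A*exp(3*x). Substituting into the equation and dividing by exp(3*x) gives A = -1/26, so w_p = -exp(3*x)/26.
General solution: w = -exp(3*x)/26 + C1*cos(5*x)*exp(4*x) + C2*exp(4*x)*sin(5*x).
Apply the initial conditions: w(0) = -1/26 + C1 = -3 and w'(0) = -3/26 + 4*C1 + 5*C2 = 4. Solving gives C1 = -77/26, C2 = 83/26.

w = -exp(3*x)/26 - 77*cos(5*x)*exp(4*x)/26 + 83*exp(4*x)*sin(5*x)/26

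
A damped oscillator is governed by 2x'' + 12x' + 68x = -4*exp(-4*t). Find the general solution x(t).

Divide through by 2: x'' + 6x' + 34x = -2*exp(-4*t).
Characteristic equation r² + 6r + 34 = 0 has discriminant (6)² - 4·(34) = -100 < 0, so r = -3 ± 5i.
Hence x_h = C1*cos(5*t)*exp(-3*t) + C2*exp(-3*t)*sin(5*t).
Try x_p = A*exp(-4*t). Substituting into the equation and dividing by exp(-4*t) gives A = -1/13, so x_p = -exp(-4*t)/13.

x = -exp(-4*t)/13 + C1*cos(5*t)*exp(-3*t) + C2*exp(-3*t)*sin(5*t)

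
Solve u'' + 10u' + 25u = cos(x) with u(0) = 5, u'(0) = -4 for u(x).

u = 5*sin(x)/338 + 6*cos(x)/169 + 839*exp(-5*x)/169 + 541*x*exp(-5*x)/26

Characteristic equation r² + 10r + 25 = 0 has discriminant (10)² - 4·(25) = 0, so r = -5 is a repeated root.
Hence u_h = (C1 + C2*x)*exp(-5*x).
Try u_p = A*cos(x) + B*sin(x). Substituting and equating the coefficients of cos(x) and sin(x) gives A = 6/169, B = 5/338, so u_p = 5*sin(x)/338 + 6*cos(x)/169.
General solution: u = 5*sin(x)/338 + 6*cos(x)/169 + C1*exp(-5*x) + C2*x*exp(-5*x).
Apply the initial conditions: u(0) = 6/169 + C1 = 5 and u'(0) = 5/338 + C2 - 5*C1 = -4. Solving gives C1 = 839/169, C2 = 541/26.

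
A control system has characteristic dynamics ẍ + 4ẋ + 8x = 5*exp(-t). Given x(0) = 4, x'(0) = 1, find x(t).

Characteristic equation r² + 4r + 8 = 0 has discriminant (4)² - 4·(8) = -16 < 0, so r = -2 ± 2i.
Hence x_h = C1*cos(2*t)*exp(-2*t) + C2*exp(-2*t)*sin(2*t).
Try x_p = A*exp(-t). Substituting into the equation and dividing by exp(-t) gives A = 1, so x_p = exp(-t).
General solution: x = C1*cos(2*t)*exp(-2*t) + C2*exp(-2*t)*sin(2*t) + exp(-t).
Apply the initial conditions: x(0) = 1 + C1 = 4 and x'(0) = -1 - 2*C1 + 2*C2 = 1. Solving gives C1 = 3, C2 = 4.

x = 3*cos(2*t)*exp(-2*t) + 4*exp(-2*t)*sin(2*t) + exp(-t)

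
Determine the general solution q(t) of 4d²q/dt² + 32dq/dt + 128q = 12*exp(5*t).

Divide through by 4: q'' + 8q' + 32q = 3*exp(5*t).
Characteristic equation r² + 8r + 32 = 0 has discriminant (8)² - 4·(32) = -64 < 0, so r = -4 ± 4i.
Hence q_h = C1*cos(4*t)*exp(-4*t) + C2*exp(-4*t)*sin(4*t).
Try q_p = A*exp(5*t). Substituting into the equation and dividing by exp(5*t) gives A = 3/97, so q_p = 3*exp(5*t)/97.

q = 3*exp(5*t)/97 + C1*cos(4*t)*exp(-4*t) + C2*exp(-4*t)*sin(4*t)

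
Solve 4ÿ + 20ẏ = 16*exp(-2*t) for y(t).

y = C2 - 2*exp(-2*t)/3 + C1*exp(-5*t)

Divide through by 4: y'' + 5y' = 4*exp(-2*t).
Characteristic equation r² + 5r = 0 factors as (r + 5)r = 0, so r = -5, 0.
Hence y_h = C1*exp(-5*t) + C2.
Try y_p = A*exp(-2*t). Substituting into the equation and dividing by exp(-2*t) gives A = -2/3, so y_p = -2*exp(-2*t)/3.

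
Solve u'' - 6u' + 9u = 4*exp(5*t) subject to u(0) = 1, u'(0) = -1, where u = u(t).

u = -6*t*exp(3*t) + exp(5*t)

Characteristic equation r² - 6r + 9 = 0 has discriminant (-6)² - 4·(9) = 0, so r = 3 is a repeated root.
Hence u_h = (C1 + C2*t)*exp(3*t).
Try u_p = A*exp(5*t). Substituting into the equation and dividing by exp(5*t) gives A = 1, so u_p = exp(5*t).
General solution: u = C1*exp(3*t) + C2*t*exp(3*t) + exp(5*t).
Apply the initial conditions: u(0) = 1 + C1 = 1 and u'(0) = 5 + C2 + 3*C1 = -1. Solving gives C1 = 0, C2 = -6.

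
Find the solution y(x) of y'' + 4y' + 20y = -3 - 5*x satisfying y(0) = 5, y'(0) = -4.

y = -1/10 - x/4 + 51*cos(4*x)*exp(-2*x)/10 + 129*exp(-2*x)*sin(4*x)/80

Characteristic equation r² + 4r + 20 = 0 has discriminant (4)² - 4·(20) = -64 < 0, so r = -2 ± 4i.
Hence y_h = C1*cos(4*x)*exp(-2*x) + C2*exp(-2*x)*sin(4*x).
For the particular solution try y_p = A0 + A1*x. Substituting and matching coefficients of each power of x gives A0 = -1/10, A1 = -1/4, so y_p = -1/10 - x/4.
General solution: y = -1/10 - x/4 + C1*cos(4*x)*exp(-2*x) + C2*exp(-2*x)*sin(4*x).
Apply the initial conditions: y(0) = -1/10 + C1 = 5 and y'(0) = -1/4 - 2*C1 + 4*C2 = -4. Solving gives C1 = 51/10, C2 = 129/80.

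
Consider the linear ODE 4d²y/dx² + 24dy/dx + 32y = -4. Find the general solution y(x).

Divide through by 4: y'' + 6y' + 8y = -1.
Characteristic equation r² + 6r + 8 = 0 factors as (r + 2)(r + 4) = 0, so r = -2, -4.
Hence y_h = C1*exp(-2*x) + C2*exp(-4*x).
For the particular solution try y_p = A0. Substituting and matching coefficients of each power of x gives A0 = -1/8, so y_p = -1/8.

y = -1/8 + C1*exp(-2*x) + C2*exp(-4*x)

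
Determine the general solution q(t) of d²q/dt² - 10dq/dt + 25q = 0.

q = C1*exp(5*t) + C2*t*exp(5*t)

Characteristic equation r² - 10r + 25 = 0 has discriminant (-10)² - 4·(25) = 0, so r = 5 is a repeated root.
Hence q_h = (C1 + C2*t)*exp(5*t).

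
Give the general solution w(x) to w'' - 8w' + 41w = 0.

Characteristic equation r² - 8r + 41 = 0 has discriminant (-8)² - 4·(41) = -100 < 0, so r = 4 ± 5i.
Hence w_h = C1*cos(5*x)*exp(4*x) + C2*exp(4*x)*sin(5*x).

w = C1*cos(5*x)*exp(4*x) + C2*exp(4*x)*sin(5*x)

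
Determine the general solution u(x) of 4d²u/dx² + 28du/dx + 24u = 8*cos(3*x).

Divide through by 4: u'' + 7u' + 6u = 2*cos(3*x).
Characteristic equation r² + 7r + 6 = 0 factors as (r + 6)(r + 1) = 0, so r = -6, -1.
Hence u_h = C1*exp(-6*x) + C2*exp(-x).
Try u_p = A*cos(3*x) + B*sin(3*x). Substituting and equating the coefficients of cos(3x) and sin(3x) gives A = -1/75, B = 7/75, so u_p = -cos(3*x)/75 + 7*sin(3*x)/75.

u = -cos(3*x)/75 + 7*sin(3*x)/75 + C1*exp(-6*x) + C2*exp(-x)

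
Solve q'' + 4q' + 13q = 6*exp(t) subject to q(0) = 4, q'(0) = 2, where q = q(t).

Characteristic equation r² + 4r + 13 = 0 has discriminant (4)² - 4·(13) = -36 < 0, so r = -2 ± 3i.
Hence q_h = C1*cos(3*t)*exp(-2*t) + C2*exp(-2*t)*sin(3*t).
Try q_p = A*exp(t). Substituting into the equation and dividing by exp(t) gives A = 1/3, so q_p = exp(t)/3.
General solution: q = exp(t)/3 + C1*cos(3*t)*exp(-2*t) + C2*exp(-2*t)*sin(3*t).
Apply the initial conditions: q(0) = 1/3 + C1 = 4 and q'(0) = 1/3 - 2*C1 + 3*C2 = 2. Solving gives C1 = 11/3, C2 = 3.

q = exp(t)/3 + 3*exp(-2*t)*sin(3*t) + 11*cos(3*t)*exp(-2*t)/3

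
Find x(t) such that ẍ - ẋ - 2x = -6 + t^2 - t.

Characteristic equation r² - r - 2 = 0 factors as (r - 2)(r + 1) = 0, so r = 2, -1.
Hence x_h = C1*exp(2*t) + C2*exp(-t).
For the particular solution try x_p = A0 + A1*t + A2*t^2. Substituting and matching coefficients of each power of t gives A0 = 2, A1 = 1, A2 = -1/2, so x_p = 2 + t - t^2/2.

x = 2 + t - t**2/2 + C1*exp(2*t) + C2*exp(-t)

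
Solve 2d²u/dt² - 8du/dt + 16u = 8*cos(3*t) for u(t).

u = -48*sin(3*t)/145 - 4*cos(3*t)/145 + C1*cos(2*t)*exp(2*t) + C2*exp(2*t)*sin(2*t)

Divide through by 2: u'' - 4u' + 8u = 4*cos(3*t).
Characteristic equation r² - 4r + 8 = 0 has discriminant (-4)² - 4·(8) = -16 < 0, so r = 2 ± 2i.
Hence u_h = C1*cos(2*t)*exp(2*t) + C2*exp(2*t)*sin(2*t).
Try u_p = A*cos(3*t) + B*sin(3*t). Substituting and equating the coefficients of cos(3t) and sin(3t) gives A = -4/145, B = -48/145, so u_p = -48*sin(3*t)/145 - 4*cos(3*t)/145.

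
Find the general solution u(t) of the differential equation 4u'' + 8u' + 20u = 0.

u = C1*cos(2*t)*exp(-t) + C2*exp(-t)*sin(2*t)

Divide through by 4: u'' + 2u' + 5u = 0.
Characteristic equation r² + 2r + 5 = 0 has discriminant (2)² - 4·(5) = -16 < 0, so r = -1 ± 2i.
Hence u_h = C1*cos(2*t)*exp(-t) + C2*exp(-t)*sin(2*t).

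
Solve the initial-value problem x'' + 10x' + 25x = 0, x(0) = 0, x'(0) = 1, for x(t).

x = t*exp(-5*t)

Characteristic equation r² + 10r + 25 = 0 has discriminant (10)² - 4·(25) = 0, so r = -5 is a repeated root.
Hence x_h = (C1 + C2*t)*exp(-5*t).
Apply the initial conditions: x(0) = C1 = 0 and x'(0) = C2 - 5*C1 = 1. Solving gives C1 = 0, C2 = 1.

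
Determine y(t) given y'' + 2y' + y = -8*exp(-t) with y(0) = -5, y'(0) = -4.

y = -5*exp(-t) - 9*t*exp(-t) - 4*t**2*exp(-t)

Characteristic equation r² + 2r + 1 = 0 has discriminant (2)² - 4·(1) = 0, so r = -1 is a repeated root.
Hence y_h = (C1 + C2*t)*exp(-t).
Since exp(-t) solves the homogeneous equation (r = -1 is a root of multiplicity 2), multiply the trial by t^2. Try y_p = A*t^2*exp(-t). Substituting into the equation and dividing by exp(-t) gives A = -4, so y_p = -4*t^2*exp(-t).
General solution: y = C1*exp(-t) - 4*t^2*exp(-t) + C2*t*exp(-t).
Apply the initial conditions: y(0) = C1 = -5 and y'(0) = C2 - C1 = -4. Solving gives C1 = -5, C2 = -9.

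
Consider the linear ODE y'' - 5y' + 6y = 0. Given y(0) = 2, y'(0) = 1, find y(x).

y = -3*exp(3*x) + 5*exp(2*x)

Characteristic equation r² - 5r + 6 = 0 factors as (r - 3)(r - 2) = 0, so r = 3, 2.
Hence y_h = C1*exp(3*x) + C2*exp(2*x).
Apply the initial conditions: y(0) = C1 + C2 = 2 and y'(0) = 2*C2 + 3*C1 = 1. Solving gives C1 = -3, C2 = 5.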